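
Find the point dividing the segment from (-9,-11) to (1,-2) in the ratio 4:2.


Px = (4*1 + 2*(-9))/6 = -14/6 = -2.3333
Py = (4*(-2) + 2*(-11))/6 = -30/6 = -5.0000

P = (-2.3333, -5.0000)


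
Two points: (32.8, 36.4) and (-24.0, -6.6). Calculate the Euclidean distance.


dx = -24.0 - 32.8 = -56.8
dy = -6.6 - 36.4 = -43.0
d = sqrt(3226.24 + 1849.0) = sqrt(5075.24) = 71.2407

71.2407


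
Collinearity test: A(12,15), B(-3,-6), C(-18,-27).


12*(-6+ 27) - 3*(-27-15) - 18*(15+ 6)
= 252 + 126 - 378 = 0

Yes, collinear (determinant = 0)


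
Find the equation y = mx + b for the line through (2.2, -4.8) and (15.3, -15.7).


m = (-10.9)/(13.1) = -0.8321
b = y1 - m*x1 = -4.8 - (-10.9*2.2)/(13.1) = -4.8 + 1.8305 = -2.9695

y = -0.8321x - 2.9695


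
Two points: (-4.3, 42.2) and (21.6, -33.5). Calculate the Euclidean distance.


dx = 21.6 + 4.3 = 25.9
dy = -33.5 - 42.2 = -75.7
d = sqrt(670.81 + 5730.49) = sqrt(6401.3) = 80.0081

80.0081


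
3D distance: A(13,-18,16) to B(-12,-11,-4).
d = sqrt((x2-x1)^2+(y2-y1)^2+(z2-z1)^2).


dx=-25, dy=7, dz=-20
d = sqrt(625+49+400) = sqrt(1074) = 32.7719

32.7719


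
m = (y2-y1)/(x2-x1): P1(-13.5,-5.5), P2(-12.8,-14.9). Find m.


dy = -14.9 + 5.5 = -9.4
dx = -12.8 + 13.5 = 0.7
m = -9.4/0.7 = -13.4286

m = -13.4286


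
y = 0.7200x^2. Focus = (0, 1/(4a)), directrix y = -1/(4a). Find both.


a = 0.7200
1/(4a) = 0.3472
Focus = (0, 0.3472)
Directrix: y = -0.3472

Focus = (0, 0.3472), Directrix: y = -0.3472


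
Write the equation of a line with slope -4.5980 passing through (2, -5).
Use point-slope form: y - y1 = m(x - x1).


y + 5 = -4.5980(x - 2)
y = -4.5980x - 5 + 4.5980*2
y = -4.5980x + 4.1960

y = -4.5980x + 4.1960


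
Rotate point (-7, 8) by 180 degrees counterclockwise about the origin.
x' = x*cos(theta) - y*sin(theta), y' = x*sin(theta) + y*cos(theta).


cos(180) = -1, sin(180) = 0
x' = -7*(-1) - 8*0 = 7
y' = -7*0 + 8*(-1) = -8

(7, -8)


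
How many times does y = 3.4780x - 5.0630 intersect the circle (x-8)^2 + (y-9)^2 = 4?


Substitute y = 3.4780x - 5.0630: (x-8)^2 + (3.4780x- 5.0630-9)^2 = 4
Expand to Ax^2 + Bx + C = 0, where b-k = -14.063
A = 1+m^2 = 13.096484
B = 2(m(b-k) - h) = 2(3.4780*(-14.063) - 8) = -113.822228
C = h^2 + (b-k)^2 - r^2 = 64 + 197.767969 - 4 = 257.767969
disc = B^2-4AC = 12955.4996 - 13503.4163 = -547.9167
disc < 0

0 intersection points


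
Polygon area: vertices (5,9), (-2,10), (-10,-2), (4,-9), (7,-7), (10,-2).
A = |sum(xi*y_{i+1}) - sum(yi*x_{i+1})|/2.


sum(xi*y_{i+1}) = 5*10 - 2*(-2) - 10*(-9) + 4*(-7) + 7*(-2) + 10*9 = 192
sum(yi*x_{i+1}) = 9*(-2) + 10*(-10) - 2*4 - 9*7 - 7*10 - 2*5 = -269
Area = |192 + 269|/2 = 461/2 = 230.5000

230.5000 sq units


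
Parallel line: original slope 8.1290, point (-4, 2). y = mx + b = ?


Parallel lines have equal slopes.
m2 = 8.1290
b2 = 2 - 8.1290*(-4) = 34.5160

y = 8.1290x + 34.5160


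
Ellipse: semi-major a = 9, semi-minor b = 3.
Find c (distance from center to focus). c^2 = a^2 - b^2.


c^2 = 9^2 - 3^2 = 81 - 9 = 72
c = sqrt(72) = 8.4853

c = 8.4853


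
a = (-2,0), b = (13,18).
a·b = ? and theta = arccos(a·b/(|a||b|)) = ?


a·b = -2*13 + 0*18 = -26 + 0 = -26
|a| = sqrt(4+0) = 2.0000
|b| = sqrt(169+324) = 22.2036
cos(theta) = -26/(sqrt(4)*sqrt(493)) = -26/sqrt(1972) = -0.585491
theta = arccos(-26/sqrt(1972)) = 125.8377 degrees

a·b = -26, theta = 125.8377 deg


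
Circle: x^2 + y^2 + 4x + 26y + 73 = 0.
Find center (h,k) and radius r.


h = -D/2 = -4/2 = -2
k = -E/2 = -26/2 = -13
r^2 = h^2 + k^2 - F = 4 + 169 - 73 = 100
r = 10

Center (-2, -13), radius = 10


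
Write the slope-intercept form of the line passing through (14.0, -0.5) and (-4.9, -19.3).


m = (-18.8)/(-18.9) = 0.9947
b = y1 - m*x1 = -0.5 - (-18.8*14.0)/(-18.9) = -0.5 - 13.9259 = -14.4259

y = 0.9947x - 14.4259


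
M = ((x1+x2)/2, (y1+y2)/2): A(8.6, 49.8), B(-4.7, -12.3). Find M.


Mx = (8.6 - 4.7)/2 = 3.9/2 = 1.9500
My = (49.8 - 12.3)/2 = 37.5/2 = 18.7500

(1.9500, 18.7500)


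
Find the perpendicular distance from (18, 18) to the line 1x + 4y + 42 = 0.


|1*18 + 4*18 + 42| = |132| = 132
sqrt(1 + 16) = sqrt(17) = 4.1231
d = 132/sqrt(17) = 32.0147

32.0147


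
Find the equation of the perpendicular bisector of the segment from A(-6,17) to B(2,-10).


Midpoint = (-2, 3.5)
Slope of AB = dy/dx = -27/8 = -3.3750
Perp slope = -dx/dy = 8/27 = 0.2963
b = My - (perp slope)*Mx = 3.5 + (8*(-2))/(-27) = 3.5 + 0.5926 = 4.0926

y = 0.2963x + 4.0926


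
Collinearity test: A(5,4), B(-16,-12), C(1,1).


5*(-12-1) - 16*(1-4) + 1*(4+ 12)
= -65 + 48 + 16 = -1

No, not collinear (determinant = -1)


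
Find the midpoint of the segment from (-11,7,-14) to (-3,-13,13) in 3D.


Mx = (-11- 3)/2 = -7.0000
My = (7- 13)/2 = -3.0000
Mz = (-14+13)/2 = -0.5000

M = (-7.0000, -3.0000, -0.5000)


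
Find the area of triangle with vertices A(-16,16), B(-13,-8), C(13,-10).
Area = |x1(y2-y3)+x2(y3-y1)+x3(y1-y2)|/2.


-16*(-8+ 10) = -32
-13*(-10-16) = 338
13*(16+ 8) = 312
sum = 618
Area = |618|/2 = 309.0000

309.0000 sq units


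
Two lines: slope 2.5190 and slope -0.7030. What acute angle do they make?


m1-m2 = 3.222
1+m1*m2 = -0.770857
tan(theta) = |3.222/(-0.770857)| = 4.179764
theta = arctan(|3.222/(-0.770857)|) = 76.5450 degrees (acute angle)

76.5450 degrees


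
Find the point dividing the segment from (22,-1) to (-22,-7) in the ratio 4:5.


Px = (4*(-22) + 5*22)/9 = 22/9 = 2.4444
Py = (4*(-7) + 5*(-1))/9 = -33/9 = -3.6667

P = (2.4444, -3.6667)


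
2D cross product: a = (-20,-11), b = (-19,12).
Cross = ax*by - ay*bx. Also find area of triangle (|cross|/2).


cross = -20*12 + 11*(-19) = -240 - 209 = -449
Triangle area = |-449|/2 = 449/2 = 224.5000

cross = -449, triangle area = 224.5000


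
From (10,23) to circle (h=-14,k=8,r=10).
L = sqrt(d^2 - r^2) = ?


d = sqrt((10+ 14)^2 + (23-8)^2) = sqrt(576+225) = 28.3019
L = sqrt(801.0000 - 100) = sqrt(701.0000) = 26.4764

26.4764


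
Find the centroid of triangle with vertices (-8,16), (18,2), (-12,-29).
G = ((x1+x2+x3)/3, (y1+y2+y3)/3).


Gx = (-8+18- 12)/3 = -2/3 = -0.6667
Gy = (16+2- 29)/3 = -11/3 = -3.6667

G = (-0.6667, -3.6667)


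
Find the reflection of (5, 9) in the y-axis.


Reflection rule for y-axis: (-x, y)
(5, 9) -> (-5, 9)

(-5, 9)


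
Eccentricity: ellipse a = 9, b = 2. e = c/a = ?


c = sqrt(81-4) = sqrt(77) = 8.7750
e = c/a = sqrt(77)/9 = 0.9750

e = 0.9750


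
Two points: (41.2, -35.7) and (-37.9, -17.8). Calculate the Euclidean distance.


dx = -37.9 - 41.2 = -79.1
dy = -17.8 + 35.7 = 17.9
d = sqrt(6256.81 + 320.41) = sqrt(6577.22) = 81.1001

81.1001


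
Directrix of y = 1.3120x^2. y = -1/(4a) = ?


a = 1.3120
1/(4a) = 0.1905
directrix: y = -0.1905 = -0.1905

y = -0.1905


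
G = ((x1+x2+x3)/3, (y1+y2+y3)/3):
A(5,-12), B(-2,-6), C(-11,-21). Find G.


Gx = (5- 2- 11)/3 = -8/3 = -2.6667
Gy = (-12- 6- 21)/3 = -39/3 = -13.0000

G = (-2.6667, -13.0000)


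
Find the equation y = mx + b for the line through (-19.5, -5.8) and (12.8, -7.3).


m = (-1.5)/(32.3) = -0.0464
b = y1 - m*x1 = -5.8 - (-1.5*(-19.5))/(32.3) = -5.8 - 0.9056 = -6.7056

y = -0.0464x - 6.7056


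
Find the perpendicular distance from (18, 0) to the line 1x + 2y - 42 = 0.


|1*18 + 2*0 - 42| = |-24| = 24
sqrt(1 + 4) = sqrt(5) = 2.2361
d = 24/sqrt(5) = 10.7331

10.7331


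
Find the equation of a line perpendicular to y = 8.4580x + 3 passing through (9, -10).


Perpendicular slope = -1/m1 = -1/8.4580 = -0.1182
b2 = y0 - m2*x0 = -10 + 9/8.4580 = -10 + 1.0641 = -8.9359

y = -0.1182x - 8.9359


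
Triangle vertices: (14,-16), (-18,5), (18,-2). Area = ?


14*(5+ 2) = 98
-18*(-2+ 16) = -252
18*(-16-5) = -378
sum = -532
Area = |-532|/2 = 266.0000

266.0000 sq units


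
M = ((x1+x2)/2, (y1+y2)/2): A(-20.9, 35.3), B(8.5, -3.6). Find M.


Mx = (-20.9 + 8.5)/2 = -12.4/2 = -6.2000
My = (35.3 - 3.6)/2 = 31.7/2 = 15.8500

(-6.2000, 15.8500)


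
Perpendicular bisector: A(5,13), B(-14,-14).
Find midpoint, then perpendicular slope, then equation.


Midpoint = (-4.5, -0.5)
Slope of AB = dy/dx = -27/(-19) = 1.4211
Perp slope = -dx/dy = -19/27 = -0.7037
b = My - (perp slope)*Mx = -0.5 + (-19*(-4.5))/(-27) = -0.5 - 3.1667 = -3.6667

y = -0.7037x - 3.6667


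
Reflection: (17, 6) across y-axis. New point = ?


Reflection rule for y-axis: (-x, y)
(17, 6) -> (-17, 6)

(-17, 6)


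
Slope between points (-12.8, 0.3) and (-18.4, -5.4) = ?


dy = -5.4 - 0.3 = -5.7
dx = -18.4 + 12.8 = -5.6
m = -5.7/(-5.6) = 1.0179

m = 1.0179


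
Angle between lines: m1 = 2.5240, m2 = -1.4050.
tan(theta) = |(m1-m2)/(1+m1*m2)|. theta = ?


m1-m2 = 3.929
1+m1*m2 = -2.54622
tan(theta) = |3.929/(-2.54622)| = 1.543072
theta = arctan(|3.929/(-2.54622)|) = 57.0544 degrees (acute angle)

57.0544 degrees


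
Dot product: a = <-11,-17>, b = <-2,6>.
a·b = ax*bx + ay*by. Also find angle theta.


a·b = -11*(-2) - 17*6 = 22 - 102 = -80
|a| = sqrt(121+289) = 20.2485
|b| = sqrt(4+36) = 6.3246
cos(theta) = -80/(sqrt(410)*sqrt(40)) = -80/sqrt(16400) = -0.624695
theta = arccos(-80/sqrt(16400)) = 128.6598 degrees

a·b = -80, theta = 128.6598 deg


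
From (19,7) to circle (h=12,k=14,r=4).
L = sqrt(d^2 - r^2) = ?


d = sqrt((19-12)^2 + (7-14)^2) = sqrt(49+49) = 9.8995
L = sqrt(98.0000 - 16) = sqrt(82.0000) = 9.0554

9.0554


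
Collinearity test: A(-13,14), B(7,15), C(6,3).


-13*(15-3) + 7*(3-14) + 6*(14-15)
= -156 - 77 - 6 = -239

No, not collinear (determinant = -239)


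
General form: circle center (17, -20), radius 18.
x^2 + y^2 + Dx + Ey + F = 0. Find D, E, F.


(x-17)^2 + (y+ 20)^2 = 18^2
D = -2h = -34, E = -2k = 40
F = h^2+k^2-r^2 = 289+400-324 = 365

D = -34, E = 40, F = 365


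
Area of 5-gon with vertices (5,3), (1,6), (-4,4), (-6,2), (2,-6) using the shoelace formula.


sum(xi*y_{i+1}) = 5*6 + 1*4 - 4*2 - 6*(-6) + 2*3 = 68
sum(yi*x_{i+1}) = 3*1 + 6*(-4) + 4*(-6) + 2*2 - 6*5 = -71
Area = |68 + 71|/2 = 139/2 = 69.5000

69.5000 sq units


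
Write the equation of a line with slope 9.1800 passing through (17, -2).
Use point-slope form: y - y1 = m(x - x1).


y + 2 = 9.1800(x - 17)
y = 9.1800x - 2 - 9.1800*17
y = 9.1800x - 158.0600

y = 9.1800x - 158.0600


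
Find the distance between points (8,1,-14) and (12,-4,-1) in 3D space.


dx=4, dy=-5, dz=13
d = sqrt(16+25+169) = sqrt(210) = 14.4914

14.4914


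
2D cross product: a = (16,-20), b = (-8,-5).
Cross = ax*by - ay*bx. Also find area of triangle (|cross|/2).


cross = 16*(-5) + 20*(-8) = -80 - 160 = -240
Triangle area = |-240|/2 = 240/2 = 120.0000

cross = -240, triangle area = 120.0000


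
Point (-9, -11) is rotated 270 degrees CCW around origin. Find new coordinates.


cos(270) = 0, sin(270) = -1
x' = -9*0 + 11*(-1) = -11
y' = -9*(-1) - 11*0 = 9

(-11, 9)


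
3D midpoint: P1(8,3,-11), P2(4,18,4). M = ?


Mx = (8+4)/2 = 6.0000
My = (3+18)/2 = 10.5000
Mz = (-11+4)/2 = -3.5000

M = (6.0000, 10.5000, -3.5000)


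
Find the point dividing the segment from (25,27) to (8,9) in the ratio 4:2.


Px = (4*8 + 2*25)/6 = 82/6 = 13.6667
Py = (4*9 + 2*27)/6 = 90/6 = 15.0000

P = (13.6667, 15.0000)


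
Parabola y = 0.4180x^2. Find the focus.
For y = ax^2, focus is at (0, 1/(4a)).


a = 0.4180
4a = 1.6720
focus = (0, 1/1.6720) = (0, 0.5981)

Focus = (0, 0.5981)


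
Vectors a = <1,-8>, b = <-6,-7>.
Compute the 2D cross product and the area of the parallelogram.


cross = 1*(-7) + 8*(-6) = -7 - 48 = -55
Parallelogram area = |-55| = 55

cross = -55, parallelogram area = 55


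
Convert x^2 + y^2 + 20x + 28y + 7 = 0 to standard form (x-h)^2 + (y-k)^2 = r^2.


h = -D/2 = -20/2 = -10
k = -E/2 = -28/2 = -14
r^2 = h^2 + k^2 - F = 100 + 196 - 7 = 289
r = 17

Center (-10, -14), radius = 17


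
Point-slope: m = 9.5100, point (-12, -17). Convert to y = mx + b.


y + 17 = 9.5100(x + 12)
y = 9.5100x - 17 - 9.5100*(-12)
y = 9.5100x + 97.1200

y = 9.5100x + 97.1200


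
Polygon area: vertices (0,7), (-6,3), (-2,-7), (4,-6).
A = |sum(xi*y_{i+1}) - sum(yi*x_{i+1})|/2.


sum(xi*y_{i+1}) = 0*3 - 6*(-7) - 2*(-6) + 4*7 = 82
sum(yi*x_{i+1}) = 7*(-6) + 3*(-2) - 7*4 - 6*0 = -76
Area = |82 + 76|/2 = 158/2 = 79.0000

79.0000 sq units


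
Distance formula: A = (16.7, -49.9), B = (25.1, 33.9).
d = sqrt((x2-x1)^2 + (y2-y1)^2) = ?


dx = 25.1 - 16.7 = 8.4
dy = 33.9 + 49.9 = 83.8
d = sqrt(70.56 + 7022.44) = sqrt(7093.0) = 84.2200

84.2200


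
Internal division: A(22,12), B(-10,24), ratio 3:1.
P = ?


Px = (3*(-10) + 1*22)/4 = -8/4 = -2.0000
Py = (3*24 + 1*12)/4 = 84/4 = 21.0000

P = (-2.0000, 21.0000)


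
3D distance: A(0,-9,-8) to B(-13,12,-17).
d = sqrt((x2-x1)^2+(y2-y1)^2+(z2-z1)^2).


dx=-13, dy=21, dz=-9
d = sqrt(169+441+81) = sqrt(691) = 26.2869

26.2869


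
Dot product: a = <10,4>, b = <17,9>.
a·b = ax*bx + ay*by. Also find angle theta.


a·b = 10*17 + 4*9 = 170 + 36 = 206
|a| = sqrt(100+16) = 10.7703
|b| = sqrt(289+81) = 19.2354
cos(theta) = 206/(sqrt(116)*sqrt(370)) = 206/sqrt(42920) = 0.994346
theta = arccos(206/sqrt(42920)) = 6.0959 degrees

a·b = 206, theta = 6.0959 deg


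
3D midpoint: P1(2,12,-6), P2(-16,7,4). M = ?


Mx = (2- 16)/2 = -7.0000
My = (12+7)/2 = 9.5000
Mz = (-6+4)/2 = -1.0000

M = (-7.0000, 9.5000, -1.0000)


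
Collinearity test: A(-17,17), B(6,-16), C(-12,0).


-17*(-16-0) + 6*(0-17) - 12*(17+ 16)
= 272 - 102 - 396 = -226

No, not collinear (determinant = -226)


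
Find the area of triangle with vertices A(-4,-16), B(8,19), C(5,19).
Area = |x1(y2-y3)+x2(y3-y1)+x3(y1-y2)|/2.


-4*(19-19) = 0
8*(19+ 16) = 280
5*(-16-19) = -175
sum = 105
Area = |105|/2 = 52.5000

52.5000 sq units


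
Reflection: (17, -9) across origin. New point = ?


Reflection rule for origin: (-x, -y)
(17, -9) -> (-17, 9)

(-17, 9)


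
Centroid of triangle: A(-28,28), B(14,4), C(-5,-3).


Gx = (-28+14- 5)/3 = -19/3 = -6.3333
Gy = (28+4- 3)/3 = 29/3 = 9.6667

G = (-6.3333, 9.6667)


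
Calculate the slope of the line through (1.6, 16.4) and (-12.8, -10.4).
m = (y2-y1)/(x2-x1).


dy = -10.4 - 16.4 = -26.8
dx = -12.8 - 1.6 = -14.4
m = -26.8/(-14.4) = 1.8611

m = 1.8611


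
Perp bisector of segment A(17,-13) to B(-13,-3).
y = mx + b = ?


Midpoint = (2, -8)
Slope of AB = dy/dx = 10/(-30) = -0.3333
Perp slope = -dx/dy = 30/10 = 3.0000
b = My - (perp slope)*Mx = -8 + (-30*2)/10 = -8 - 6.0000 = -14.0000

y = 3.0000x - 14.0000


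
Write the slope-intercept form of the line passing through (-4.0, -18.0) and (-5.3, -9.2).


m = (8.8)/(-1.3) = -6.7692
b = y1 - m*x1 = -18.0 - (8.8*(-4.0))/(-1.3) = -18.0 - 27.0769 = -45.0769

y = -6.7692x - 45.0769


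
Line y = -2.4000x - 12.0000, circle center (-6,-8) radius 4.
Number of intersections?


Substitute y = -2.4000x - 12.0000: (x+ 6)^2 + (-2.4000x- 12.0000+ 8)^2 = 16
Expand to Ax^2 + Bx + C = 0, where b-k = -4
A = 1+m^2 = 6.76
B = 2(m(b-k) - h) = 2(-2.4000*(-4) + 6) = 31.2
C = h^2 + (b-k)^2 - r^2 = 36 + 16 - 16 = 36
disc = B^2-4AC = 973.4400 - 973.4400 = 0
disc = 0

1 intersection point (tangent)


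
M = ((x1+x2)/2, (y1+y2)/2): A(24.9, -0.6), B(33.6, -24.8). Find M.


Mx = (24.9 + 33.6)/2 = 58.5/2 = 29.2500
My = (-0.6 - 24.8)/2 = -25.4/2 = -12.7000

(29.2500, -12.7000)


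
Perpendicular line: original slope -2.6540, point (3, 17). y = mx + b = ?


Perpendicular slope = -1/m1 = -1/(-2.6540) = 0.3768
b2 = y0 - m2*x0 = 17 + 3/(-2.6540) = 17 - 1.1304 = 15.8696

y = 0.3768x + 15.8696


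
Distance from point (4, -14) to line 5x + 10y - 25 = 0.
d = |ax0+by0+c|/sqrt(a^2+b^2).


|5*4 + 10*(-14) - 25| = |-145| = 145
sqrt(25 + 100) = sqrt(125) = 11.1803
d = 145/sqrt(125) = 12.9692

12.9692


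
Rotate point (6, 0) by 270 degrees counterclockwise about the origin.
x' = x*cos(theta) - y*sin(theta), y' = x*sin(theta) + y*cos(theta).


cos(270) = 0, sin(270) = -1
x' = 6*0 - 0*(-1) = 0
y' = 6*(-1) + 0*0 = -6

(0, -6)


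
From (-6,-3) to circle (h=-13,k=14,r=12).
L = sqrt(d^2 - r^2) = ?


d = sqrt((-6+ 13)^2 + (-3-14)^2) = sqrt(49+289) = 18.3848
L = sqrt(338.0000 - 144) = sqrt(194.0000) = 13.9284

13.9284


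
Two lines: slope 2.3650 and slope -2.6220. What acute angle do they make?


m1-m2 = 4.987
1+m1*m2 = -5.20103
tan(theta) = |4.987/(-5.20103)| = 0.958849
theta = arctan(|4.987/(-5.20103)|) = 43.7965 degrees (acute angle)

43.7965 degrees


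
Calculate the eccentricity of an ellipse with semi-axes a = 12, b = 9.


c = sqrt(144-81) = sqrt(63) = 7.9373
e = c/a = sqrt(63)/12 = 0.6614

e = 0.6614


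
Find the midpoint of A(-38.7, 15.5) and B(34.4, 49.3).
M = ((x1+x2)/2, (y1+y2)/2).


Mx = (-38.7 + 34.4)/2 = -4.3/2 = -2.1500
My = (15.5 + 49.3)/2 = 64.8/2 = 32.4000

(-2.1500, 32.4000)


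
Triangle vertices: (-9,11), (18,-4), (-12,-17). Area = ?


-9*(-4+ 17) = -117
18*(-17-11) = -504
-12*(11+ 4) = -180
sum = -801
Area = |-801|/2 = 400.5000

400.5000 sq units


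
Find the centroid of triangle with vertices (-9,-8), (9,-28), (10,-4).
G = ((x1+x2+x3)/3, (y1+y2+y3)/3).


Gx = (-9+9+10)/3 = 10/3 = 3.3333
Gy = (-8- 28- 4)/3 = -40/3 = -13.3333

G = (3.3333, -13.3333)


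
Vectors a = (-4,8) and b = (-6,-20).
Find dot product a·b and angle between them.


a·b = -4*(-6) + 8*(-20) = 24 - 160 = -136
|a| = sqrt(16+64) = 8.9443
|b| = sqrt(36+400) = 20.8806
cos(theta) = -136/(sqrt(80)*sqrt(436)) = -136/sqrt(34880) = -0.728200
theta = arccos(-136/sqrt(34880)) = 136.7357 degrees

a·b = -136, theta = 136.7357 deg


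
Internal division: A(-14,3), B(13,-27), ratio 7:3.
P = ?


Px = (7*13 + 3*(-14))/10 = 49/10 = 4.9000
Py = (7*(-27) + 3*3)/10 = -180/10 = -18.0000

P = (4.9000, -18.0000)


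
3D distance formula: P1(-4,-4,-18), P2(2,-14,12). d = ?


dx=6, dy=-10, dz=30
d = sqrt(36+100+900) = sqrt(1036) = 32.1870

32.1870


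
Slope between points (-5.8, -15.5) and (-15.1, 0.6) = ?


dy = 0.6 + 15.5 = 16.1
dx = -15.1 + 5.8 = -9.3
m = 16.1/(-9.3) = -1.7312

m = -1.7312


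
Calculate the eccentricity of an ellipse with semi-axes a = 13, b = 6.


c = sqrt(169-36) = sqrt(133) = 11.5326
e = c/a = sqrt(133)/13 = 0.8871

e = 0.8871


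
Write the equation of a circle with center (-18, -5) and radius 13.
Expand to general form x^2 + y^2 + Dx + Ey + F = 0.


(x+ 18)^2 + (y+ 5)^2 = 13^2
D = -2h = 36, E = -2k = 10
F = h^2+k^2-r^2 = 324+25-169 = 180

x^2 + y^2 + 36x + 10y + 180 = 0


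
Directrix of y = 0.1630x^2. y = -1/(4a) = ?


a = 0.1630
1/(4a) = 1.5337
directrix: y = -1.5337 = -1.5337

y = -1.5337


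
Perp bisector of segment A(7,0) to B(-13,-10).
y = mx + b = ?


Midpoint = (-3, -5)
Slope of AB = dy/dx = -10/(-20) = 0.5000
Perp slope = -dx/dy = -20/10 = -2.0000
b = My - (perp slope)*Mx = -5 + (-20*(-3))/(-10) = -5 - 6.0000 = -11.0000

y = -2.0000x - 11.0000


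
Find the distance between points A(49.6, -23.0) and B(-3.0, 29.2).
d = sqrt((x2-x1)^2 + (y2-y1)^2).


dx = -3.0 - 49.6 = -52.6
dy = 29.2 + 23.0 = 52.2
d = sqrt(2766.76 + 2724.84) = sqrt(5491.6) = 74.1053

74.1053


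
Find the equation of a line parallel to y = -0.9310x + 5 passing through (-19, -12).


Parallel lines have equal slopes.
m2 = -0.9310
b2 = -12 + 0.9310*(-19) = -29.6890

y = -0.9310x - 29.6890


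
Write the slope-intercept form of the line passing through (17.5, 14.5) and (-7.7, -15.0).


m = (-29.5)/(-25.2) = 1.1706
b = y1 - m*x1 = 14.5 - (-29.5*17.5)/(-25.2) = 14.5 - 20.4861 = -5.9861

y = 1.1706x - 5.9861


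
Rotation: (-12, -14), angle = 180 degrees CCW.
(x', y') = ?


cos(180) = -1, sin(180) = 0
x' = -12*(-1) + 14*0 = 12
y' = -12*0 - 14*(-1) = 14

(12, 14)


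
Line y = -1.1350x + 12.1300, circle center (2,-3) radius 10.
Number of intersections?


Substitute y = -1.1350x + 12.1300: (x-2)^2 + (-1.1350x+12.1300+ 3)^2 = 100
Expand to Ax^2 + Bx + C = 0, where b-k = 15.13
A = 1+m^2 = 2.288225
B = 2(m(b-k) - h) = 2(-1.1350*15.13 - 2) = -38.3451
C = h^2 + (b-k)^2 - r^2 = 4 + 228.9169 - 100 = 132.9169
disc = B^2-4AC = 1470.3467 - 1216.5751 = 253.7716
disc > 0

2 intersection points


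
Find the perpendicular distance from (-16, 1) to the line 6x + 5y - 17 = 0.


|6*(-16) + 5*1 - 17| = |-108| = 108
sqrt(36 + 25) = sqrt(61) = 7.8102
d = 108/sqrt(61) = 13.8280

13.8280


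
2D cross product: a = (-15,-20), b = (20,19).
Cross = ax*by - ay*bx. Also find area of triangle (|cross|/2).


cross = -15*19 + 20*20 = -285 + 400 = 115
Triangle area = |115|/2 = 115/2 = 57.5000

cross = 115, triangle area = 57.5000


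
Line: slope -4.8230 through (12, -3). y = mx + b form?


y + 3 = -4.8230(x - 12)
y = -4.8230x - 3 + 4.8230*12
y = -4.8230x + 54.8760

y = -4.8230x + 54.8760


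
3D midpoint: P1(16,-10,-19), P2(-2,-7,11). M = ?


Mx = (16- 2)/2 = 7.0000
My = (-10- 7)/2 = -8.5000
Mz = (-19+11)/2 = -4.0000

M = (7.0000, -8.5000, -4.0000)


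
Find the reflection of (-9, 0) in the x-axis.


Reflection rule for x-axis: (x, -y)
(-9, 0) -> (-9, 0)

(-9, 0)


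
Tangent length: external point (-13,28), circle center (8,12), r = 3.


d = sqrt((-13-8)^2 + (28-12)^2) = sqrt(441+256) = 26.4008
L = sqrt(697.0000 - 9) = sqrt(688.0000) = 26.2298

26.2298


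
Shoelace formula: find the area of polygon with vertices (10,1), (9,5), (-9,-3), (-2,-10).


sum(xi*y_{i+1}) = 10*5 + 9*(-3) - 9*(-10) - 2*1 = 111
sum(yi*x_{i+1}) = 1*9 + 5*(-9) - 3*(-2) - 10*10 = -130
Area = |111 + 130|/2 = 241/2 = 120.5000

120.5000 sq units


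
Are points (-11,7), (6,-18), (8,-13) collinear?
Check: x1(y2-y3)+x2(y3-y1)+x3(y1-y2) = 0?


-11*(-18+ 13) + 6*(-13-7) + 8*(7+ 18)
= 55 - 120 + 200 = 135

No, not collinear (determinant = 135)


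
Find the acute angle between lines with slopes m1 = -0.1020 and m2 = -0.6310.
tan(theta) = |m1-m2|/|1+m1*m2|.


m1-m2 = 0.529
1+m1*m2 = 1.064362
tan(theta) = |0.529/1.064362| = 0.497011
theta = arctan(|0.529/1.064362|) = 26.4279 degrees (acute angle)

26.4279 degrees


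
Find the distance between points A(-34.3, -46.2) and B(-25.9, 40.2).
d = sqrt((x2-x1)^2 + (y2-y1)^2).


dx = -25.9 + 34.3 = 8.4
dy = 40.2 + 46.2 = 86.4
d = sqrt(70.56 + 7464.96) = sqrt(7535.52) = 86.8074

86.8074


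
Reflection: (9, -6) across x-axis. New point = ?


Reflection rule for x-axis: (x, -y)
(9, -6) -> (9, 6)

(9, 6)


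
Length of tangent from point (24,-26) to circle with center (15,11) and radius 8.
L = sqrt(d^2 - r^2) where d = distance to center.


d = sqrt((24-15)^2 + (-26-11)^2) = sqrt(81+1369) = 38.0789
L = sqrt(1450.0000 - 64) = sqrt(1386.0000) = 37.2290

37.2290


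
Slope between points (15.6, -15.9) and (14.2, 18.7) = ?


dy = 18.7 + 15.9 = 34.6
dx = 14.2 - 15.6 = -1.4
m = 34.6/(-1.4) = -24.7143

m = -24.7143


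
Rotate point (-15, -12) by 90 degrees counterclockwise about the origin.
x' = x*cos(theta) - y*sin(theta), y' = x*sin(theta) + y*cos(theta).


cos(90) = 0, sin(90) = 1
x' = -15*0 + 12*1 = 12
y' = -15*1 - 12*0 = -15

(12, -15)


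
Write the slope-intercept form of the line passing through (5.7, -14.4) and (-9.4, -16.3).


m = (-1.9)/(-15.1) = 0.1258
b = y1 - m*x1 = -14.4 - (-1.9*5.7)/(-15.1) = -14.4 - 0.7172 = -15.1172

y = 0.1258x - 15.1172


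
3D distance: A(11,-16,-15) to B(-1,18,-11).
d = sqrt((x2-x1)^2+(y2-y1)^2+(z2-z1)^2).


dx=-12, dy=34, dz=4
d = sqrt(144+1156+16) = sqrt(1316) = 36.2767

36.2767


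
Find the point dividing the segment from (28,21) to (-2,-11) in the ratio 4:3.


Px = (4*(-2) + 3*28)/7 = 76/7 = 10.8571
Py = (4*(-11) + 3*21)/7 = 19/7 = 2.7143

P = (10.8571, 2.7143)


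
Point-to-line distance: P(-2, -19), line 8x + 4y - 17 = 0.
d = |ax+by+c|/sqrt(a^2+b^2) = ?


|8*(-2) + 4*(-19) - 17| = |-109| = 109
sqrt(64 + 16) = sqrt(80) = 8.9443
d = 109/sqrt(80) = 12.1866

12.1866


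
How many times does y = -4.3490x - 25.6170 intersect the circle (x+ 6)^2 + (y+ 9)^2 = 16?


Substitute y = -4.3490x - 25.6170: (x+ 6)^2 + (-4.3490x- 25.6170+ 9)^2 = 16
Expand to Ax^2 + Bx + C = 0, where b-k = -16.617
A = 1+m^2 = 19.913801
B = 2(m(b-k) - h) = 2(-4.3490*(-16.617) + 6) = 156.534666
C = h^2 + (b-k)^2 - r^2 = 36 + 276.124689 - 16 = 296.124689
disc = B^2-4AC = 24503.1017 - 23587.8725 = 915.2292
disc > 0

2 intersection points


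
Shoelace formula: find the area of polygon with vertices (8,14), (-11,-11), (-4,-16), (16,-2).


sum(xi*y_{i+1}) = 8*(-11) - 11*(-16) - 4*(-2) + 16*14 = 320
sum(yi*x_{i+1}) = 14*(-11) - 11*(-4) - 16*16 - 2*8 = -382
Area = |320 + 382|/2 = 702/2 = 351.0000

351.0000 sq units


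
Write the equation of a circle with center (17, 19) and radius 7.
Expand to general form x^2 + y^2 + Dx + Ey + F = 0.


(x-17)^2 + (y-19)^2 = 7^2
D = -2h = -34, E = -2k = -38
F = h^2+k^2-r^2 = 289+361-49 = 601

x^2 + y^2 - 34x - 38y + 601 = 0


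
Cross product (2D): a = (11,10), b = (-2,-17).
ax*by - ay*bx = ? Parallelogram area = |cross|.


cross = 11*(-17) - 10*(-2) = -187 + 20 = -167
Parallelogram area = |-167| = 167

cross = -167, parallelogram area = 167


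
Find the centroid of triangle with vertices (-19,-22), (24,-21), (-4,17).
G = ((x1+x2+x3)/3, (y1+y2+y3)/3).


Gx = (-19+24- 4)/3 = 1/3 = 0.3333
Gy = (-22- 21+17)/3 = -26/3 = -8.6667

G = (0.3333, -8.6667)


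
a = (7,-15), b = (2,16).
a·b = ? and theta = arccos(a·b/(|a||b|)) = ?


a·b = 7*2 - 15*16 = 14 - 240 = -226
|a| = sqrt(49+225) = 16.5529
|b| = sqrt(4+256) = 16.1245
cos(theta) = -226/(sqrt(274)*sqrt(260)) = -226/sqrt(71240) = -0.846733
theta = arccos(-226/sqrt(71240)) = 147.8581 degrees

a·b = -226, theta = 147.8581 deg


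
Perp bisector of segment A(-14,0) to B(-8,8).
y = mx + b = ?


Midpoint = (-11, 4)
Slope of AB = dy/dx = 8/6 = 1.3333
Perp slope = -dx/dy = -6/8 = -0.7500
b = My - (perp slope)*Mx = 4 + (6*(-11))/8 = 4 - 8.2500 = -4.2500

y = -0.7500x - 4.2500


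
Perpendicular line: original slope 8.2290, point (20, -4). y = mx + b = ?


Perpendicular slope = -1/m1 = -1/8.2290 = -0.1215
b2 = y0 - m2*x0 = -4 + 20/8.2290 = -4 + 2.4304 = -1.5696

y = -0.1215x - 1.5696


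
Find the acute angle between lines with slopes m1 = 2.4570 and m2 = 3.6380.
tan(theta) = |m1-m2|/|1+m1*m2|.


m1-m2 = -1.181
1+m1*m2 = 9.938566
tan(theta) = |-1.181/9.938566| = 0.118830
theta = arctan(|-1.181/9.938566|) = 6.7767 degrees (acute angle)

6.7767 degrees


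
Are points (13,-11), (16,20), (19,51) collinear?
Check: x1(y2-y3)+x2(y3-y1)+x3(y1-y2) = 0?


13*(20-51) + 16*(51+ 11) + 19*(-11-20)
= -403 + 992 - 589 = 0

Yes, collinear (determinant = 0)


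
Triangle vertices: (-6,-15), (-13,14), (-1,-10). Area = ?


-6*(14+ 10) = -144
-13*(-10+ 15) = -65
-1*(-15-14) = 29
sum = -180
Area = |-180|/2 = 90.0000

90.0000 sq units


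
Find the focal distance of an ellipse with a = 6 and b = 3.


c^2 = 6^2 - 3^2 = 36 - 9 = 27
c = sqrt(27) = 5.1962

c = 5.1962


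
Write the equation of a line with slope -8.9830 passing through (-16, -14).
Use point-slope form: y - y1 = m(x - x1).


y + 14 = -8.9830(x + 16)
y = -8.9830x - 14 + 8.9830*(-16)
y = -8.9830x - 157.7280

y = -8.9830x - 157.7280


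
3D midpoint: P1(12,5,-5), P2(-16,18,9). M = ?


Mx = (12- 16)/2 = -2.0000
My = (5+18)/2 = 11.5000
Mz = (-5+9)/2 = 2.0000

M = (-2.0000, 11.5000, 2.0000)


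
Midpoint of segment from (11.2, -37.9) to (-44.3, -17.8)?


Mx = (11.2 - 44.3)/2 = -33.1/2 = -16.5500
My = (-37.9 - 17.8)/2 = -55.7/2 = -27.8500

(-16.5500, -27.8500)


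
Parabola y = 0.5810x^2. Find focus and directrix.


a = 0.5810
1/(4a) = 0.4303
Focus = (0, 0.4303)
Directrix: y = -0.4303

Focus = (0, 0.4303), Directrix: y = -0.4303


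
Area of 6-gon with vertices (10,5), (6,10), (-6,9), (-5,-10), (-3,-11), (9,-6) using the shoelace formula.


sum(xi*y_{i+1}) = 10*10 + 6*9 - 6*(-10) - 5*(-11) - 3*(-6) + 9*5 = 332
sum(yi*x_{i+1}) = 5*6 + 10*(-6) + 9*(-5) - 10*(-3) - 11*9 - 6*10 = -204
Area = |332 + 204|/2 = 536/2 = 268.0000

268.0000 sq units


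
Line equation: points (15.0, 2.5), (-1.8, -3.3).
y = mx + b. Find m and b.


m = (-5.8)/(-16.8) = 0.3452
b = y1 - m*x1 = 2.5 - (-5.8*15.0)/(-16.8) = 2.5 - 5.1786 = -2.6786

y = 0.3452x - 2.6786


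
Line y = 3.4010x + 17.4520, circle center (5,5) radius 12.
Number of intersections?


Substitute y = 3.4010x + 17.4520: (x-5)^2 + (3.4010x+17.4520-5)^2 = 144
Expand to Ax^2 + Bx + C = 0, where b-k = 12.452
A = 1+m^2 = 12.566801
B = 2(m(b-k) - h) = 2(3.4010*12.452 - 5) = 74.698504
C = h^2 + (b-k)^2 - r^2 = 25 + 155.052304 - 144 = 36.052304
disc = B^2-4AC = 5579.8665 - 1812.2485 = 3767.6180
disc > 0

2 intersection points


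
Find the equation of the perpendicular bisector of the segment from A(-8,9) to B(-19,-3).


Midpoint = (-13.5, 3)
Slope of AB = dy/dx = -12/(-11) = 1.0909
Perp slope = -dx/dy = -11/12 = -0.9167
b = My - (perp slope)*Mx = 3 + (-11*(-13.5))/(-12) = 3 - 12.3750 = -9.3750

y = -0.9167x - 9.3750


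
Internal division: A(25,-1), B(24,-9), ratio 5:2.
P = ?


Px = (5*24 + 2*25)/7 = 170/7 = 24.2857
Py = (5*(-9) + 2*(-1))/7 = -47/7 = -6.7143

P = (24.2857, -6.7143)


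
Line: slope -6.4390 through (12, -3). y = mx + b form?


y + 3 = -6.4390(x - 12)
y = -6.4390x - 3 + 6.4390*12
y = -6.4390x + 74.2680

y = -6.4390x + 74.2680


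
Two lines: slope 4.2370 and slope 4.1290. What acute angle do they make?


m1-m2 = 0.108
1+m1*m2 = 18.494573
tan(theta) = |0.108/18.494573| = 0.005840
theta = arctan(|0.108/18.494573|) = 0.3346 degrees (acute angle)

0.3346 degrees


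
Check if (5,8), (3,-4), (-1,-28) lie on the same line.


5*(-4+ 28) + 3*(-28-8) - 1*(8+ 4)
= 120 - 108 - 12 = 0

Yes, collinear (determinant = 0)


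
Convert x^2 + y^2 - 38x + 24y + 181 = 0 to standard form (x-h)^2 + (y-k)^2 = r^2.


h = -D/2 = 38/2 = 19
k = -E/2 = -24/2 = -12
r^2 = h^2 + k^2 - F = 361 + 144 - 181 = 324
r = 18

Center (19, -12), radius = 18


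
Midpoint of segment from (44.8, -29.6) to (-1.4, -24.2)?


Mx = (44.8 - 1.4)/2 = 43.4/2 = 21.7000
My = (-29.6 - 24.2)/2 = -53.8/2 = -26.9000

(21.7000, -26.9000)


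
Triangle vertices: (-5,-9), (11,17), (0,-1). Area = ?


-5*(17+ 1) = -90
11*(-1+ 9) = 88
0*(-9-17) = 0
sum = -2
Area = |-2|/2 = 1.0000

1.0000 sq units


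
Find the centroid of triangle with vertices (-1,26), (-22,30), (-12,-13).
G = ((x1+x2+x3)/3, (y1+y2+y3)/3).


Gx = (-1- 22- 12)/3 = -35/3 = -11.6667
Gy = (26+30- 13)/3 = 43/3 = 14.3333

G = (-11.6667, 14.3333)


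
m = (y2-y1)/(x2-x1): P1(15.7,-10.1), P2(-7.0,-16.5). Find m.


dy = -16.5 + 10.1 = -6.4
dx = -7.0 - 15.7 = -22.7
m = -6.4/(-22.7) = 0.2819

m = 0.2819


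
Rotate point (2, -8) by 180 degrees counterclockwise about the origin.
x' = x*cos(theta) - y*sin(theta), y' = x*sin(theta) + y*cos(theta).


cos(180) = -1, sin(180) = 0
x' = 2*(-1) + 8*0 = -2
y' = 2*0 - 8*(-1) = 8

(-2, 8)


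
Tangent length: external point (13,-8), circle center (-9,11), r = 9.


d = sqrt((13+ 9)^2 + (-8-11)^2) = sqrt(484+361) = 29.0689
L = sqrt(845.0000 - 81) = sqrt(764.0000) = 27.6405

27.6405


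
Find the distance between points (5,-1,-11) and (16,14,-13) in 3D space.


dx=11, dy=15, dz=-2
d = sqrt(121+225+4) = sqrt(350) = 18.7083

18.7083


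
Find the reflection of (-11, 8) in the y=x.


Reflection rule for y=x: (y, x)
(-11, 8) -> (8, -11)

(8, -11)


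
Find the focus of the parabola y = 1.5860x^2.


a = 1.5860
4a = 6.3440
focus = (0, 1/6.3440) = (0, 0.1576)

Focus = (0, 0.1576)


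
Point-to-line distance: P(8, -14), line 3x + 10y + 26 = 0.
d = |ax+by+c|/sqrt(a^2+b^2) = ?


|3*8 + 10*(-14) + 26| = |-90| = 90
sqrt(9 + 100) = sqrt(109) = 10.4403
d = 90/sqrt(109) = 8.6204

8.6204


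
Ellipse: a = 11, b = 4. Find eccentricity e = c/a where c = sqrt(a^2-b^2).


c = sqrt(121-16) = sqrt(105) = 10.2470
e = c/a = sqrt(105)/11 = 0.9315

e = 0.9315


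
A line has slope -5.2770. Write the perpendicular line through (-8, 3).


Perpendicular slope = -1/m1 = -1/(-5.2770) = 0.1895
b2 = y0 - m2*x0 = 3 - 8/(-5.2770) = 3 + 1.5160 = 4.5160

y = 0.1895x + 4.5160


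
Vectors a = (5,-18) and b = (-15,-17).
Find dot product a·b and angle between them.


a·b = 5*(-15) - 18*(-17) = -75 + 306 = 231
|a| = sqrt(25+324) = 18.6815
|b| = sqrt(225+289) = 22.6716
cos(theta) = 231/(sqrt(349)*sqrt(514)) = 231/sqrt(179386) = 0.545403
theta = arccos(231/sqrt(179386)) = 56.9478 degrees

a·b = 231, theta = 56.9478 deg


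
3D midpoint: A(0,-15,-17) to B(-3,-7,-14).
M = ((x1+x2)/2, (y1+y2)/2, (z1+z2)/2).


Mx = (0- 3)/2 = -1.5000
My = (-15- 7)/2 = -11.0000
Mz = (-17- 14)/2 = -15.5000

M = (-1.5000, -11.0000, -15.5000)


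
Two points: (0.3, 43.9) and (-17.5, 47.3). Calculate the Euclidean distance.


dx = -17.5 - 0.3 = -17.8
dy = 47.3 - 43.9 = 3.4
d = sqrt(316.84 + 11.56) = sqrt(328.4) = 18.1218

18.1218


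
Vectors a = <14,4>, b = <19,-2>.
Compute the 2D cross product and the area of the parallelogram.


cross = 14*(-2) - 4*19 = -28 - 76 = -104
Parallelogram area = |-104| = 104

cross = -104, parallelogram area = 104


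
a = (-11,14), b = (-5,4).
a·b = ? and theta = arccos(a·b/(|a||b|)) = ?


a·b = -11*(-5) + 14*4 = 55 + 56 = 111
|a| = sqrt(121+196) = 17.8045
|b| = sqrt(25+16) = 6.4031
cos(theta) = 111/(sqrt(317)*sqrt(41)) = 111/sqrt(12997) = 0.973647
theta = arccos(111/sqrt(12997)) = 13.1830 degrees

a·b = 111, theta = 13.1830 deg


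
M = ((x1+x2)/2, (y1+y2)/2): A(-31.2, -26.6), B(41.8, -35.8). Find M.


Mx = (-31.2 + 41.8)/2 = 10.6/2 = 5.3000
My = (-26.6 - 35.8)/2 = -62.4/2 = -31.2000

(5.3000, -31.2000)


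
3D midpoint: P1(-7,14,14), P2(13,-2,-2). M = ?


Mx = (-7+13)/2 = 3.0000
My = (14- 2)/2 = 6.0000
Mz = (14- 2)/2 = 6.0000

M = (3.0000, 6.0000, 6.0000)


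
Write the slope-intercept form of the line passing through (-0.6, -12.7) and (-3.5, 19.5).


m = (32.2)/(-2.9) = -11.1034
b = y1 - m*x1 = -12.7 - (32.2*(-0.6))/(-2.9) = -12.7 - 6.6621 = -19.3621

y = -11.1034x - 19.3621


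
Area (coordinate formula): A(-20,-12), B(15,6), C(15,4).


-20*(6-4) = -40
15*(4+ 12) = 240
15*(-12-6) = -270
sum = -70
Area = |-70|/2 = 35.0000

35.0000 sq units


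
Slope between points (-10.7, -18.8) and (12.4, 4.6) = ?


dy = 4.6 + 18.8 = 23.4
dx = 12.4 + 10.7 = 23.1
m = 23.4/23.1 = 1.0130

m = 1.0130


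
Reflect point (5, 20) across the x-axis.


Reflection rule for x-axis: (x, -y)
(5, 20) -> (5, -20)

(5, -20)


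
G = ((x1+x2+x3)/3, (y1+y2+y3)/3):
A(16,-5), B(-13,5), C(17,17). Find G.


Gx = (16- 13+17)/3 = 20/3 = 6.6667
Gy = (-5+5+17)/3 = 17/3 = 5.6667

G = (6.6667, 5.6667)


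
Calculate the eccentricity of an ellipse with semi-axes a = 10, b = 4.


c = sqrt(100-16) = sqrt(84) = 9.1652
e = c/a = sqrt(84)/10 = 0.9165

e = 0.9165


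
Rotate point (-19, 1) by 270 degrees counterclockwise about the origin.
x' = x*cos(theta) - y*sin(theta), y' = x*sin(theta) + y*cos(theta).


cos(270) = 0, sin(270) = -1
x' = -19*0 - 1*(-1) = 1
y' = -19*(-1) + 1*0 = 19

(1, 19)


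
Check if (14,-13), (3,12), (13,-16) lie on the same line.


14*(12+ 16) + 3*(-16+ 13) + 13*(-13-12)
= 392 - 9 - 325 = 58

No, not collinear (determinant = 58)


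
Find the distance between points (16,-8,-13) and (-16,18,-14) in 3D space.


dx=-32, dy=26, dz=-1
d = sqrt(1024+676+1) = sqrt(1701) = 41.2432

41.2432


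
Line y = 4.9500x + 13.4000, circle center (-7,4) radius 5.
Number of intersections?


Substitute y = 4.9500x + 13.4000: (x+ 7)^2 + (4.9500x+13.4000-4)^2 = 25
Expand to Ax^2 + Bx + C = 0, where b-k = 9.4
A = 1+m^2 = 25.5025
B = 2(m(b-k) - h) = 2(4.9500*9.4 + 7) = 107.06
C = h^2 + (b-k)^2 - r^2 = 49 + 88.36 - 25 = 112.36
disc = B^2-4AC = 11461.8436 - 11461.8436 = 0
disc = 0

1 intersection point (tangent)


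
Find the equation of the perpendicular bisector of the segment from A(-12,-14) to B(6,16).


Midpoint = (-3, 1)
Slope of AB = dy/dx = 30/18 = 1.6667
Perp slope = -dx/dy = -18/30 = -0.6000
b = My - (perp slope)*Mx = 1 + (18*(-3))/30 = 1 - 1.8000 = -0.8000

y = -0.6000x - 0.8000


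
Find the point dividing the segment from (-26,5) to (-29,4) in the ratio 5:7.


Px = (5*(-29) + 7*(-26))/12 = -327/12 = -27.2500
Py = (5*4 + 7*5)/12 = 55/12 = 4.5833

P = (-27.2500, 4.5833)


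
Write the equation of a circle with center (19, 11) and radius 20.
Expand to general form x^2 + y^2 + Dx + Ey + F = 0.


(x-19)^2 + (y-11)^2 = 20^2
D = -2h = -38, E = -2k = -22
F = h^2+k^2-r^2 = 361+121-400 = 82

x^2 + y^2 - 38x - 22y + 82 = 0


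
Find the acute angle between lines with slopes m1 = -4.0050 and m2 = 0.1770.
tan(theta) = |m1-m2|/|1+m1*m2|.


m1-m2 = -4.182
1+m1*m2 = 0.291115
tan(theta) = |-4.182/0.291115| = 14.365457
theta = arctan(|-4.182/0.291115|) = 86.0180 degrees (acute angle)

86.0180 degrees


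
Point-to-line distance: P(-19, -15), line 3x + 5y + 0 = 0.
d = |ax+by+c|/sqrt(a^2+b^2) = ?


|3*(-19) + 5*(-15) + 0| = |-132| = 132
sqrt(9 + 25) = sqrt(34) = 5.8310
d = 132/sqrt(34) = 22.6378

22.6378


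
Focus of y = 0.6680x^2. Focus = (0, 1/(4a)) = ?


a = 0.6680
4a = 2.6720
focus = (0, 1/2.6720) = (0, 0.3743)

Focus = (0, 0.3743)


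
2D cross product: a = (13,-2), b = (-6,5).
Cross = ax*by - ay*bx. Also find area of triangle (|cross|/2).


cross = 13*5 + 2*(-6) = 65 - 12 = 53
Triangle area = |53|/2 = 53/2 = 26.5000

cross = 53, triangle area = 26.5000


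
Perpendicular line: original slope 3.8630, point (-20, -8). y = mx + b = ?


Perpendicular slope = -1/m1 = -1/3.8630 = -0.2589
b2 = y0 - m2*x0 = -8 - 20/3.8630 = -8 - 5.1773 = -13.1773

y = -0.2589x - 13.1773


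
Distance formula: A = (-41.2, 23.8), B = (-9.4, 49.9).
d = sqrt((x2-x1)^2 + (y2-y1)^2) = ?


dx = -9.4 + 41.2 = 31.8
dy = 49.9 - 23.8 = 26.1
d = sqrt(1011.24 + 681.21) = sqrt(1692.45) = 41.1394

41.1394


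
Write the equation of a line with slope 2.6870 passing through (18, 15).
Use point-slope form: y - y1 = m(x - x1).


y - 15 = 2.6870(x - 18)
y = 2.6870x + 15 - 2.6870*18
y = 2.6870x - 33.3660

y = 2.6870x - 33.3660


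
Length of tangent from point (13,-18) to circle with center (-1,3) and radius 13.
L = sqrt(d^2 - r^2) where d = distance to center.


d = sqrt((13+ 1)^2 + (-18-3)^2) = sqrt(196+441) = 25.2389
L = sqrt(637.0000 - 169) = sqrt(468.0000) = 21.6333

21.6333


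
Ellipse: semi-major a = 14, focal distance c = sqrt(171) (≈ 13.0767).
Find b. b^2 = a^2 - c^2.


b^2 = 14^2 - (sqrt(171))^2 = 196 - 171 = 25
b = sqrt(25) = 5

b = 5


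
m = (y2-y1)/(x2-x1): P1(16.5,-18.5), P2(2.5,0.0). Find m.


dy = 0.0 + 18.5 = 18.5
dx = 2.5 - 16.5 = -14.0
m = 18.5/(-14.0) = -1.3214

m = -1.3214


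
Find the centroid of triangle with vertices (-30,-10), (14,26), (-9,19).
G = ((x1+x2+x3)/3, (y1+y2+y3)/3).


Gx = (-30+14- 9)/3 = -25/3 = -8.3333
Gy = (-10+26+19)/3 = 35/3 = 11.6667

G = (-8.3333, 11.6667)


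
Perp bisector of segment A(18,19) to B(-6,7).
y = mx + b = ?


Midpoint = (6, 13)
Slope of AB = dy/dx = -12/(-24) = 0.5000
Perp slope = -dx/dy = -24/12 = -2.0000
b = My - (perp slope)*Mx = 13 + (-24*6)/(-12) = 13 + 12.0000 = 25.0000

y = -2.0000x + 25.0000


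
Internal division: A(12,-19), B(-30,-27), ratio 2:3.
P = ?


Px = (2*(-30) + 3*12)/5 = -24/5 = -4.8000
Py = (2*(-27) + 3*(-19))/5 = -111/5 = -22.2000

P = (-4.8000, -22.2000)


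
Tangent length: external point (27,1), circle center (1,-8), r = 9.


d = sqrt((27-1)^2 + (1+ 8)^2) = sqrt(676+81) = 27.5136
L = sqrt(757.0000 - 81) = sqrt(676.0000) = 26.0000

26.0000


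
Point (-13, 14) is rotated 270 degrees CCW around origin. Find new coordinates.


cos(270) = 0, sin(270) = -1
x' = -13*0 - 14*(-1) = 14
y' = -13*(-1) + 14*0 = 13

(14, 13)


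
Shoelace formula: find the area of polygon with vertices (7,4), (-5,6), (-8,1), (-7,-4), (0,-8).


sum(xi*y_{i+1}) = 7*6 - 5*1 - 8*(-4) - 7*(-8) + 0*4 = 125
sum(yi*x_{i+1}) = 4*(-5) + 6*(-8) + 1*(-7) - 4*0 - 8*7 = -131
Area = |125 + 131|/2 = 256/2 = 128.0000

128.0000 sq units
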